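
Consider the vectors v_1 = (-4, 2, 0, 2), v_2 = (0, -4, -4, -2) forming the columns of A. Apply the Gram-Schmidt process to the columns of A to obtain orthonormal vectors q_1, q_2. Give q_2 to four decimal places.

q_2 = (-0.3651, -0.5477, -0.7303, -0.1826)

q_1 = v_1/‖v_1‖ = (-4, 2, 0, 2)/4.8990 = (-0.8165, 0.4082, 0.0000, 0.4082).
r_{12} = q_1·v_2 = -2.4495.
u_2 = v_2 + 2.4495·q_1 = (-2.0000, -3.0000, -4.0000, -1.0000).
‖u_2‖ = 5.4772, so q_2 = (-0.3651, -0.5477, -0.7303, -0.1826).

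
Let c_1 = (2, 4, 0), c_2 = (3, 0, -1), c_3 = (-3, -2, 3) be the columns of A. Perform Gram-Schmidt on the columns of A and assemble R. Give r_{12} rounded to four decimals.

e_1 = c_1/‖c_1‖ = (2, 4, 0)/4.4721 = (0.4472, 0.8944, 0.0000).
r_{12} = e_1·c_2 = 1.3416.

r_{12} = 1.3416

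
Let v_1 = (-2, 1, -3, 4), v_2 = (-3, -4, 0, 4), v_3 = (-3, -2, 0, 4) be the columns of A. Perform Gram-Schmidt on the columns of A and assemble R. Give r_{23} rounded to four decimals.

e_1 = v_1/‖v_1‖ = (-2, 1, -3, 4)/5.4772 = (-0.3651, 0.1826, -0.5477, 0.7303).
r_{12} = e_1·v_2 = 3.2863.
u_2 = v_2 − 3.2863·e_1 = (-1.8000, -4.6000, 1.8000, 1.6000).
‖u_2‖ = 5.4955, so e_2 = (-0.3275, -0.8371, 0.3275, 0.2911).
r_{23} = e_2·v_3 = 3.8213.

r_{23} = 3.8213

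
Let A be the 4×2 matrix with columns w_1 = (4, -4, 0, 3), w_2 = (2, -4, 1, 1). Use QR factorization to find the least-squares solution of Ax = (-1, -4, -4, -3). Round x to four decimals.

e_1 = w_1/‖w_1‖ = (4, -4, 0, 3)/6.4031 = (0.6247, -0.6247, 0.0000, 0.4685).
r_{12} = e_1·w_2 = 4.2167.
u_2 = w_2 − 4.2167·e_1 = (-0.6341, -1.3659, 1.0000, -0.9756).
‖u_2‖ = 2.0541, so e_2 = (-0.3087, -0.6649, 0.4868, -0.4749).
Qᵀb = (0.4685, 2.4460).
Back-substitute: x_2 = 2.4460/2.0541 = 1.1908.
x_1 = (0.4685 − 4.2167·1.1908)/6.4031 = -0.7110.

x = (-0.7110, 1.1908)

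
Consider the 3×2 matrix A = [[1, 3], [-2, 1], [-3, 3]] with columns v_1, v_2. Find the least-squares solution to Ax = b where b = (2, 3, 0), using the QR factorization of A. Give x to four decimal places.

x = (-0.0198, 0.4653)

v_1 = (1, -2, -3); ‖v_1‖ = 3.7417, so e_1 = (0.2673, -0.5345, -0.8018).
e_1·v_2 = 0.2673·3 + (-0.5345)·1 + (-0.8018)·3 = -2.1381.
u_2 = v_2 + 2.1381·e_1 = (3.5714, -0.1429, 1.2857).
‖u_2‖ = 3.7985, so e_2 = (0.9402, -0.0376, 0.3385).
Qᵀb = (-1.0690, 1.7676).
Back-substitute: x_2 = 1.7676/3.7985 = 0.4653.
x_1 = (-1.0690 + 2.1381·0.4653)/3.7417 = -0.0198.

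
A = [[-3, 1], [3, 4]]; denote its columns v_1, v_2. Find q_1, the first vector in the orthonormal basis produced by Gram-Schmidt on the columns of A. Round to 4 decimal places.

q_1 = v_1/‖v_1‖ = (-3, 3)/4.2426 = (-0.7071, 0.7071).

q_1 = (-0.7071, 0.7071)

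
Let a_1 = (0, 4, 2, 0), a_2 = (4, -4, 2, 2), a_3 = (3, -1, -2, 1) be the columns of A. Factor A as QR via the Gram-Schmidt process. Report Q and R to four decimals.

a_1 = (0, 4, 2, 0); ‖a_1‖ = 4.4721, so e_1 = (0.0000, 0.8944, 0.4472, 0.0000).
e_1·a_2 = 0.0000·4 + 0.8944·(-4) + 0.4472·2 + 0.0000·2 = -2.6833.
u_2 = a_2 + 2.6833·e_1 = (4.0000, -1.6000, 3.2000, 2.0000).
‖u_2‖ = 5.7271, so e_2 = (0.6984, -0.2794, 0.5587, 0.3492).
e_1·a_3 = 0.0000·3 + 0.8944·(-1) + 0.4472·(-2) + 0.0000·1 = -1.7889; e_2·a_3 = 0.6984·3 + (-0.2794)·(-1) + 0.5587·(-2) + 0.3492·1 = 1.6064.
u_3 = a_3 + 1.7889·e_1 − 1.6064·e_2 = (1.8780, 1.0488, -2.0976, 0.4390).
‖u_3‖ = 3.0364, so e_3 = (0.6185, 0.3454, -0.6908, 0.1446).

Q = [[0.0000, 0.6984, 0.6185], [0.8944, -0.2794, 0.3454], [0.4472, 0.5587, -0.6908], [0.0000, 0.3492, 0.1446]], R = [[4.4721, -2.6833, -1.7889], [0.0000, 5.7271, 1.6064], [0.0000, 0.0000, 3.0364]]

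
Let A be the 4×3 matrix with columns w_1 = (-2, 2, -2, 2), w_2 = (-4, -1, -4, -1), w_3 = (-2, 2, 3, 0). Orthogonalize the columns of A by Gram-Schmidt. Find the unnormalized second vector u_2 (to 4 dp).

w_1 = (-2, 2, -2, 2); ‖w_1‖ = 4.0000, so e_1 = (-0.5000, 0.5000, -0.5000, 0.5000).
e_1·w_2 = (-0.5000)·(-4) + 0.5000·(-1) + (-0.5000)·(-4) + 0.5000·(-1) = 3.0000.
u_2 = w_2 − 3.0000·e_1 = (-2.5000, -2.5000, -2.5000, -2.5000).

u_2 = (-2.5000, -2.5000, -2.5000, -2.5000)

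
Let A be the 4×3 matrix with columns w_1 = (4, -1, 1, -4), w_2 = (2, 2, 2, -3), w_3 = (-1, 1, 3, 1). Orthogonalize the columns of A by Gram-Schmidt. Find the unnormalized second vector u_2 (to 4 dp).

w_1 = (4, -1, 1, -4); ‖w_1‖ = 5.8310, so e_1 = (0.6860, -0.1715, 0.1715, -0.6860).
e_1·w_2 = 0.6860·2 + (-0.1715)·2 + 0.1715·2 + (-0.6860)·(-3) = 3.4300.
u_2 = w_2 − 3.4300·e_1 = (-0.3529, 2.5882, 1.4118, -0.6471).

u_2 = (-0.3529, 2.5882, 1.4118, -0.6471)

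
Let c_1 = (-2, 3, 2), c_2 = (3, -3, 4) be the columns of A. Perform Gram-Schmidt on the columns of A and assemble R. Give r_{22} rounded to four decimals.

r_{22} = 5.5783

c_1 = (-2, 3, 2); ‖c_1‖ = 4.1231, so q_1 = (-0.4851, 0.7276, 0.4851).
q_1·c_2 = (-0.4851)·3 + 0.7276·(-3) + 0.4851·4 = -1.6977.
u_2 = c_2 + 1.6977·q_1 = (2.1765, -1.7647, 4.8235).
r_{22} = ‖u_2‖ = 5.5783.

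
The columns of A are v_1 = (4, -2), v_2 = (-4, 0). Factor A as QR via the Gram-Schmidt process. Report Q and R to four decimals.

q_1 = v_1/‖v_1‖ = (4, -2)/4.4721 = (0.8944, -0.4472).
r_{12} = q_1·v_2 = -3.5777.
u_2 = v_2 + 3.5777·q_1 = (-0.8000, -1.6000).
‖u_2‖ = 1.7889, so q_2 = (-0.4472, -0.8944).

Q = [[0.8944, -0.4472], [-0.4472, -0.8944]], R = [[4.4721, -3.5777], [0.0000, 1.7889]]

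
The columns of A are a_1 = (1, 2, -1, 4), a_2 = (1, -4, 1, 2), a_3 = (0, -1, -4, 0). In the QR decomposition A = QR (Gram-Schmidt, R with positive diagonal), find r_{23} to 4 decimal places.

r_{23} = 0.0000

q_1 = a_1/‖a_1‖ = (1, 2, -1, 4)/4.6904 = (0.2132, 0.4264, -0.2132, 0.8528).
r_{12} = q_1·a_2 = 0.0000.
u_2 = a_2 + 0.0000·q_1 = (1.0000, -4.0000, 1.0000, 2.0000).
‖u_2‖ = 4.6904, so q_2 = (0.2132, -0.8528, 0.2132, 0.4264).
r_{23} = q_2·a_3 = 0.0000.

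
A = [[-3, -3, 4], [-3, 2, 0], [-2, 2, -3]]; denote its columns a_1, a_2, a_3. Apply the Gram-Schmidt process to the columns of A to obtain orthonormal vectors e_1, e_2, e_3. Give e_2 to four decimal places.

a_1 = (-3, -3, -2); ‖a_1‖ = 4.6904, so e_1 = (-0.6396, -0.6396, -0.4264).
e_1·a_2 = (-0.6396)·(-3) + (-0.6396)·2 + (-0.4264)·2 = -0.2132.
u_2 = a_2 + 0.2132·e_1 = (-3.1364, 1.8636, 1.9091).
‖u_2‖ = 4.1176, so e_2 = (-0.7617, 0.4526, 0.4636).

e_2 = (-0.7617, 0.4526, 0.4636)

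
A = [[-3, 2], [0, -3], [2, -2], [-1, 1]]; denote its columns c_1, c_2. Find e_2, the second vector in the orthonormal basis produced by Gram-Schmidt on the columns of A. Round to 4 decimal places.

c_1 = (-3, 0, 2, -1); ‖c_1‖ = 3.7417, so e_1 = (-0.8018, 0.0000, 0.5345, -0.2673).
e_1·c_2 = (-0.8018)·2 + 0.0000·(-3) + 0.5345·(-2) + (-0.2673)·1 = -2.9399.
u_2 = c_2 + 2.9399·e_1 = (-0.3571, -3.0000, -0.4286, 0.2143).
‖u_2‖ = 3.0589, so e_2 = (-0.1168, -0.9807, -0.1401, 0.0701).

e_2 = (-0.1168, -0.9807, -0.1401, 0.0701)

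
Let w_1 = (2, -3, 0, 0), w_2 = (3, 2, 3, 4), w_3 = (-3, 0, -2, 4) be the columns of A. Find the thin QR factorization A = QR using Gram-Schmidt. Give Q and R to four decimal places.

Q = [[0.5547, 0.4867, -0.4211], [-0.8321, 0.3244, -0.2808], [0.0000, 0.4867, -0.4061], [0.0000, 0.6489, 0.7608]], R = [[3.6056, 0.0000, -1.6641], [0.0000, 6.1644, 0.1622], [0.0000, 0.0000, 5.1190]]

w_1 = (2, -3, 0, 0); ‖w_1‖ = 3.6056, so q_1 = (0.5547, -0.8321, 0.0000, 0.0000).
q_1·w_2 = 0.5547·3 + (-0.8321)·2 + 0.0000·3 + 0.0000·4 = 0.0000.
u_2 = w_2 + 0.0000·q_1 = (3.0000, 2.0000, 3.0000, 4.0000).
‖u_2‖ = 6.1644, so q_2 = (0.4867, 0.3244, 0.4867, 0.6489).
q_1·w_3 = 0.5547·(-3) + (-0.8321)·0 + 0.0000·(-2) + 0.0000·4 = -1.6641; q_2·w_3 = 0.4867·(-3) + 0.3244·0 + 0.4867·(-2) + 0.6489·4 = 0.1622.
u_3 = w_3 + 1.6641·q_1 − 0.1622·q_2 = (-2.1559, -1.4372, -2.0789, 3.8947).
‖u_3‖ = 5.1190, so q_3 = (-0.4211, -0.2808, -0.4061, 0.7608).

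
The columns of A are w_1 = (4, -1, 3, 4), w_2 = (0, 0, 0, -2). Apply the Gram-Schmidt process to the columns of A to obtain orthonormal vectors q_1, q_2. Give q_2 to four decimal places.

w_1 = (4, -1, 3, 4); ‖w_1‖ = 6.4807, so q_1 = (0.6172, -0.1543, 0.4629, 0.6172).
q_1·w_2 = 0.6172·0 + (-0.1543)·0 + 0.4629·0 + 0.6172·(-2) = -1.2344.
u_2 = w_2 + 1.2344·q_1 = (0.7619, -0.1905, 0.5714, -1.2381).
‖u_2‖ = 1.5736, so q_2 = (0.4842, -0.1210, 0.3631, -0.7868).

q_2 = (0.4842, -0.1210, 0.3631, -0.7868)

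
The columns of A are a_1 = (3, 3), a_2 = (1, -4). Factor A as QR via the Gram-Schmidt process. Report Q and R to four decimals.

a_1 = (3, 3); ‖a_1‖ = 4.2426, so q_1 = (0.7071, 0.7071).
q_1·a_2 = 0.7071·1 + 0.7071·(-4) = -2.1213.
u_2 = a_2 + 2.1213·q_1 = (2.5000, -2.5000).
‖u_2‖ = 3.5355, so q_2 = (0.7071, -0.7071).

Q = [[0.7071, 0.7071], [0.7071, -0.7071]], R = [[4.2426, -2.1213], [0.0000, 3.5355]]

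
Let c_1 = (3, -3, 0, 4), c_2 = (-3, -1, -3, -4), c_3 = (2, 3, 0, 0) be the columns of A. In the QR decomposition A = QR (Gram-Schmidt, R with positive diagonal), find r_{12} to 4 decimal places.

q_1 = c_1/‖c_1‖ = (3, -3, 0, 4)/5.8310 = (0.5145, -0.5145, 0.0000, 0.6860).
r_{12} = q_1·c_2 = -3.7730.

r_{12} = -3.7730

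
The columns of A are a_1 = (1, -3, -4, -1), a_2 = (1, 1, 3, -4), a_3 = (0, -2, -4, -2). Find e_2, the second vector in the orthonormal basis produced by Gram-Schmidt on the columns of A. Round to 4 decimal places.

e_1 = a_1/‖a_1‖ = (1, -3, -4, -1)/5.1962 = (0.1925, -0.5774, -0.7698, -0.1925).
r_{12} = e_1·a_2 = -1.9245.
u_2 = a_2 + 1.9245·e_1 = (1.3704, -0.1111, 1.5185, -4.3704).
‖u_2‖ = 4.8266, so e_2 = (0.2839, -0.0230, 0.3146, -0.9055).

e_2 = (0.2839, -0.0230, 0.3146, -0.9055)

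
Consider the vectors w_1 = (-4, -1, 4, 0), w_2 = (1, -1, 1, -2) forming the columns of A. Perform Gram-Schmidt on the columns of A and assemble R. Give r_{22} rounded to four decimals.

e_1 = w_1/‖w_1‖ = (-4, -1, 4, 0)/5.7446 = (-0.6963, -0.1741, 0.6963, 0.0000).
r_{12} = e_1·w_2 = 0.1741.
u_2 = w_2 − 0.1741·e_1 = (1.1212, -0.9697, 0.8788, -2.0000).
r_{22} = ‖u_2‖ = 2.6400.

r_{22} = 2.6400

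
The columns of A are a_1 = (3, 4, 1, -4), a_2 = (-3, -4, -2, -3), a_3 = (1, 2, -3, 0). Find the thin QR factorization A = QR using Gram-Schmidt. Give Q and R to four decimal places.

e_1 = a_1/‖a_1‖ = (3, 4, 1, -4)/6.4807 = (0.4629, 0.6172, 0.1543, -0.6172).
r_{12} = e_1·a_2 = -2.3146.
u_2 = a_2 + 2.3146·e_1 = (-1.9286, -2.5714, -1.6429, -4.4286).
‖u_2‖ = 5.7134, so e_2 = (-0.3376, -0.4501, -0.2875, -0.7751).
r_{13} = e_1·a_3 = 1.2344; r_{23} = e_2·a_3 = -0.3751.
u_3 = a_3 − 1.2344·e_1 + 0.3751·e_2 = (0.3020, 1.0693, -3.2983, 0.4712).
‖u_3‖ = 3.5122, so e_3 = (0.0860, 0.3045, -0.9391, 0.1342).

Q = [[0.4629, -0.3376, 0.0860], [0.6172, -0.4501, 0.3045], [0.1543, -0.2875, -0.9391], [-0.6172, -0.7751, 0.1342]], R = [[6.4807, -2.3146, 1.2344], [0.0000, 5.7134, -0.3751], [0.0000, 0.0000, 3.5122]]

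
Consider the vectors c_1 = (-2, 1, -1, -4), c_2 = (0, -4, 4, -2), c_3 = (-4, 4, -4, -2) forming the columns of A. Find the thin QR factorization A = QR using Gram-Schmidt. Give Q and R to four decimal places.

Q = [[-0.4264, 0.0000, -0.9045], [0.2132, -0.6667, -0.1005], [-0.2132, 0.6667, 0.1005], [-0.8528, -0.3333, 0.4020]], R = [[4.6904, 0.0000, 5.1168], [0.0000, 6.0000, -4.6667], [0.0000, 0.0000, 2.0101]]

c_1 = (-2, 1, -1, -4); ‖c_1‖ = 4.6904, so q_1 = (-0.4264, 0.2132, -0.2132, -0.8528).
q_1·c_2 = (-0.4264)·0 + 0.2132·(-4) + (-0.2132)·4 + (-0.8528)·(-2) = 0.0000.
u_2 = c_2 + 0.0000·q_1 = (0.0000, -4.0000, 4.0000, -2.0000).
‖u_2‖ = 6.0000, so q_2 = (0.0000, -0.6667, 0.6667, -0.3333).
q_1·c_3 = (-0.4264)·(-4) + 0.2132·4 + (-0.2132)·(-4) + (-0.8528)·(-2) = 5.1168; q_2·c_3 = 0.0000·(-4) + (-0.6667)·4 + 0.6667·(-4) + (-0.3333)·(-2) = -4.6667.
u_3 = c_3 − 5.1168·q_1 + 4.6667·q_2 = (-1.8182, -0.2020, 0.2020, 0.8081).
‖u_3‖ = 2.0101, so q_3 = (-0.9045, -0.1005, 0.1005, 0.4020).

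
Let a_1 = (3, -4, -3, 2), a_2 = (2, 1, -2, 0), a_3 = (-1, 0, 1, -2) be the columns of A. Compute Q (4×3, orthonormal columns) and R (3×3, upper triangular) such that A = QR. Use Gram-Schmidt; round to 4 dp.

Q = [[0.4867, 0.5059, 0.0848], [-0.6489, 0.6811, -0.3393], [-0.4867, -0.5059, -0.0848], [0.3244, -0.1557, -0.9330]], R = [[6.1644, 1.2978, -1.6222], [0.0000, 2.7048, -0.7005], [0.0000, 0.0000, 1.6964]]

q_1 = a_1/‖a_1‖ = (3, -4, -3, 2)/6.1644 = (0.4867, -0.6489, -0.4867, 0.3244).
r_{12} = q_1·a_2 = 1.2978.
u_2 = a_2 − 1.2978·q_1 = (1.3684, 1.8421, -1.3684, -0.4211).
‖u_2‖ = 2.7048, so q_2 = (0.5059, 0.6811, -0.5059, -0.1557).
r_{13} = q_1·a_3 = -1.6222; r_{23} = q_2·a_3 = -0.7005.
u_3 = a_3 + 1.6222·q_1 + 0.7005·q_2 = (0.1439, -0.5755, -0.1439, -1.5827).
‖u_3‖ = 1.6964, so q_3 = (0.0848, -0.3393, -0.0848, -0.9330).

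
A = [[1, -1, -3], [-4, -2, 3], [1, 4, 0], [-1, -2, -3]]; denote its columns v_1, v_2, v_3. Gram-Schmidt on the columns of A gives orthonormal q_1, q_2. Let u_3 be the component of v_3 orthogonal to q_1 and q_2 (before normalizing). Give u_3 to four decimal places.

v_1 = (1, -4, 1, -1); ‖v_1‖ = 4.3589, so q_1 = (0.2294, -0.9177, 0.2294, -0.2294).
q_1·v_2 = 0.2294·(-1) + (-0.9177)·(-2) + 0.2294·4 + (-0.2294)·(-2) = 2.9824.
u_2 = v_2 − 2.9824·q_1 = (-1.6842, 0.7368, 3.3158, -1.3158).
‖u_2‖ = 4.0131, so q_2 = (-0.4197, 0.1836, 0.8262, -0.3279).
q_1·v_3 = 0.2294·(-3) + (-0.9177)·3 + 0.2294·0 + (-0.2294)·(-3) = -2.7530; q_2·v_3 = (-0.4197)·(-3) + 0.1836·3 + 0.8262·0 + (-0.3279)·(-3) = 2.7935.
u_3 = v_3 + 2.7530·q_1 − 2.7935·q_2 = (-1.1961, -0.0392, -1.6765, -2.7157).

u_3 = (-1.1961, -0.0392, -1.6765, -2.7157)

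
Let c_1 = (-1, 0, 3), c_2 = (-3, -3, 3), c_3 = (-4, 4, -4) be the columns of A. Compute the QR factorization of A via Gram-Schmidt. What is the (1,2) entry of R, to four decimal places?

c_1 = (-1, 0, 3); ‖c_1‖ = 3.1623, so q_1 = (-0.3162, 0.0000, 0.9487).
r_{12} = q_1·c_2 = 3.7947.

r_{12} = 3.7947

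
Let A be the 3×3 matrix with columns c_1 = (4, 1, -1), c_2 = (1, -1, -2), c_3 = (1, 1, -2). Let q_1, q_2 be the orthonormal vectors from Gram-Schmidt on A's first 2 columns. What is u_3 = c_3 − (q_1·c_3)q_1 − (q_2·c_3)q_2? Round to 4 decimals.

c_1 = (4, 1, -1); ‖c_1‖ = 4.2426, so q_1 = (0.9428, 0.2357, -0.2357).
q_1·c_2 = 0.9428·1 + 0.2357·(-1) + (-0.2357)·(-2) = 1.1785.
u_2 = c_2 − 1.1785·q_1 = (-0.1111, -1.2778, -1.7222).
‖u_2‖ = 2.1473, so q_2 = (-0.0517, -0.5950, -0.8020).
q_1·c_3 = 0.9428·1 + 0.2357·1 + (-0.2357)·(-2) = 1.6499; q_2·c_3 = (-0.0517)·1 + (-0.5950)·1 + (-0.8020)·(-2) = 0.9573.
u_3 = c_3 − 1.6499·q_1 − 0.9573·q_2 = (-0.5060, 1.1807, -0.8434).

u_3 = (-0.5060, 1.1807, -0.8434)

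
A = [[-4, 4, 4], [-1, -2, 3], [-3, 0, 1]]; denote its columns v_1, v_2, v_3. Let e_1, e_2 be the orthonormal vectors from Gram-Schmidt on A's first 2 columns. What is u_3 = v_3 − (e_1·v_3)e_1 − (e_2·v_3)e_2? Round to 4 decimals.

v_1 = (-4, -1, -3); ‖v_1‖ = 5.0990, so e_1 = (-0.7845, -0.1961, -0.5883).
e_1·v_2 = (-0.7845)·4 + (-0.1961)·(-2) + (-0.5883)·0 = -2.7456.
u_2 = v_2 + 2.7456·e_1 = (1.8462, -2.5385, -1.6154).
‖u_2‖ = 3.5301, so e_2 = (0.5230, -0.7191, -0.4576).
e_1·v_3 = (-0.7845)·4 + (-0.1961)·3 + (-0.5883)·1 = -4.3146; e_2·v_3 = 0.5230·4 + (-0.7191)·3 + (-0.4576)·1 = -0.5230.
u_3 = v_3 + 4.3146·e_1 + 0.5230·e_2 = (0.8889, 1.7778, -1.7778).

u_3 = (0.8889, 1.7778, -1.7778)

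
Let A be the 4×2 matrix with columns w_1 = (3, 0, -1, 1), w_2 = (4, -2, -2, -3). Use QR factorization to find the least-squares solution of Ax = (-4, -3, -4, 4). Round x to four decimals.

w_1 = (3, 0, -1, 1); ‖w_1‖ = 3.3166, so q_1 = (0.9045, 0.0000, -0.3015, 0.3015).
q_1·w_2 = 0.9045·4 + 0.0000·(-2) + (-0.3015)·(-2) + 0.3015·(-3) = 3.3166.
u_2 = w_2 − 3.3166·q_1 = (1.0000, -2.0000, -1.0000, -4.0000).
‖u_2‖ = 4.6904, so q_2 = (0.2132, -0.4264, -0.2132, -0.8528).
Qᵀb = (-1.2060, -2.1320).
Back-substitute: x_2 = -2.1320/4.6904 = -0.4545.
x_1 = (-1.2060 − 3.3166·(-0.4545))/3.3166 = 0.0909.

x = (0.0909, -0.4545)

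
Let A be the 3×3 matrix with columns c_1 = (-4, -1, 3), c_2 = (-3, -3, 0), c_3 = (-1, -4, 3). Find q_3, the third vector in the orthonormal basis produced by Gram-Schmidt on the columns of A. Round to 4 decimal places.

c_1 = (-4, -1, 3); ‖c_1‖ = 5.0990, so q_1 = (-0.7845, -0.1961, 0.5883).
q_1·c_2 = (-0.7845)·(-3) + (-0.1961)·(-3) + 0.5883·0 = 2.9417.
u_2 = c_2 − 2.9417·q_1 = (-0.6923, -2.4231, -1.7308).
‖u_2‖ = 3.0571, so q_2 = (-0.2265, -0.7926, -0.5661).
q_1·c_3 = (-0.7845)·(-1) + (-0.1961)·(-4) + 0.5883·3 = 3.3340; q_2·c_3 = (-0.2265)·(-1) + (-0.7926)·(-4) + (-0.5661)·3 = 1.6984.
u_3 = c_3 − 3.3340·q_1 − 1.6984·q_2 = (2.0000, -2.0000, 2.0000).
‖u_3‖ = 3.4641, so q_3 = (0.5774, -0.5774, 0.5774).

q_3 = (0.5774, -0.5774, 0.5774)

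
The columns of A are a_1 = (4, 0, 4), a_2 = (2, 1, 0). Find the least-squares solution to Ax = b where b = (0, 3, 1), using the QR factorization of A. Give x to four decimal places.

q_1 = a_1/‖a_1‖ = (4, 0, 4)/5.6569 = (0.7071, 0.0000, 0.7071).
r_{12} = q_1·a_2 = 1.4142.
u_2 = a_2 − 1.4142·q_1 = (1.0000, 1.0000, -1.0000).
‖u_2‖ = 1.7321, so q_2 = (0.5774, 0.5774, -0.5774).
Qᵀb = (0.7071, 1.1547).
Back-substitute: x_2 = 1.1547/1.7321 = 0.6667.
x_1 = (0.7071 − 1.4142·0.6667)/5.6569 = -0.0417.

x = (-0.0417, 0.6667)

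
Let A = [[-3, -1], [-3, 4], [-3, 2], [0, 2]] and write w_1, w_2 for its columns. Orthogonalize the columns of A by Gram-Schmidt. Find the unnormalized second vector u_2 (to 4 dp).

w_1 = (-3, -3, -3, 0); ‖w_1‖ = 5.1962, so q_1 = (-0.5774, -0.5774, -0.5774, 0.0000).
q_1·w_2 = (-0.5774)·(-1) + (-0.5774)·4 + (-0.5774)·2 + 0.0000·2 = -2.8868.
u_2 = w_2 + 2.8868·q_1 = (-2.6667, 2.3333, 0.3333, 2.0000).

u_2 = (-2.6667, 2.3333, 0.3333, 2.0000)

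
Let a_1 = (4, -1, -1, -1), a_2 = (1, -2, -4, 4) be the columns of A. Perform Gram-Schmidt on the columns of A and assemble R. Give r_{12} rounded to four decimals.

r_{12} = 1.3765

a_1 = (4, -1, -1, -1); ‖a_1‖ = 4.3589, so e_1 = (0.9177, -0.2294, -0.2294, -0.2294).
r_{12} = e_1·a_2 = 1.3765.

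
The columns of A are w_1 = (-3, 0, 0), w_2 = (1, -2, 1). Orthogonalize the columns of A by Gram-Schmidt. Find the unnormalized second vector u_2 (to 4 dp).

q_1 = w_1/‖w_1‖ = (-3, 0, 0)/3.0000 = (-1.0000, 0.0000, 0.0000).
r_{12} = q_1·w_2 = -1.0000.
u_2 = w_2 + 1.0000·q_1 = (0.0000, -2.0000, 1.0000).

u_2 = (0.0000, -2.0000, 1.0000)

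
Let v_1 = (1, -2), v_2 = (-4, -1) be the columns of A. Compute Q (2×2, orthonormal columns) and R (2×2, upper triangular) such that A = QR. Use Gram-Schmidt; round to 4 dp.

e_1 = v_1/‖v_1‖ = (1, -2)/2.2361 = (0.4472, -0.8944).
r_{12} = e_1·v_2 = -0.8944.
u_2 = v_2 + 0.8944·e_1 = (-3.6000, -1.8000).
‖u_2‖ = 4.0249, so e_2 = (-0.8944, -0.4472).

Q = [[0.4472, -0.8944], [-0.8944, -0.4472]], R = [[2.2361, -0.8944], [0.0000, 4.0249]]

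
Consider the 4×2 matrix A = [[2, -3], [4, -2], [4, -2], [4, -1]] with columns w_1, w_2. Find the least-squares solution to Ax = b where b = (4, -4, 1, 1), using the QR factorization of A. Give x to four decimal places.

w_1 = (2, 4, 4, 4); ‖w_1‖ = 7.2111, so q_1 = (0.2774, 0.5547, 0.5547, 0.5547).
q_1·w_2 = 0.2774·(-3) + 0.5547·(-2) + 0.5547·(-2) + 0.5547·(-1) = -3.6056.
u_2 = w_2 + 3.6056·q_1 = (-2.0000, 0.0000, 0.0000, 1.0000).
‖u_2‖ = 2.2361, so q_2 = (-0.8944, 0.0000, 0.0000, 0.4472).
Qᵀb = (0.0000, -3.1305).
Back-substitute: x_2 = -3.1305/2.2361 = -1.4000.
x_1 = (0.0000 + 3.6056·(-1.4000))/7.2111 = -0.7000.

x = (-0.7000, -1.4000)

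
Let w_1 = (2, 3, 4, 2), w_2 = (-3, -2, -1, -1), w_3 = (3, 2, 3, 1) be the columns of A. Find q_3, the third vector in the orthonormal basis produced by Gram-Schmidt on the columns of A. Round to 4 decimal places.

q_3 = (0.3894, -0.5664, 0.4956, -0.5310)

w_1 = (2, 3, 4, 2); ‖w_1‖ = 5.7446, so q_1 = (0.3482, 0.5222, 0.6963, 0.3482).
q_1·w_2 = 0.3482·(-3) + 0.5222·(-2) + 0.6963·(-1) + 0.3482·(-1) = -3.1334.
u_2 = w_2 + 3.1334·q_1 = (-1.9091, -0.3636, 1.1818, 0.0909).
‖u_2‖ = 2.2764, so q_2 = (-0.8387, -0.1597, 0.5192, 0.0399).
q_1·w_3 = 0.3482·3 + 0.5222·2 + 0.6963·3 + 0.3482·1 = 4.5260; q_2·w_3 = (-0.8387)·3 + (-0.1597)·2 + 0.5192·3 + 0.0399·1 = -1.2380.
u_3 = w_3 − 4.5260·q_1 + 1.2380·q_2 = (0.3860, -0.5614, 0.4912, -0.5263).
‖u_3‖ = 0.9912, so q_3 = (0.3894, -0.5664, 0.4956, -0.5310).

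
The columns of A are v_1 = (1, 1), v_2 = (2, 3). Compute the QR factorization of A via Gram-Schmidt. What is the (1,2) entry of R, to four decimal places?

r_{12} = 3.5355

v_1 = (1, 1); ‖v_1‖ = 1.4142, so e_1 = (0.7071, 0.7071).
r_{12} = e_1·v_2 = 3.5355.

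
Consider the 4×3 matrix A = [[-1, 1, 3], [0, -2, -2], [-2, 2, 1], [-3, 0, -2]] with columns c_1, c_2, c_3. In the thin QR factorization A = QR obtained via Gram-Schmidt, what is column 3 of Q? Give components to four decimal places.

c_1 = (-1, 0, -2, -3); ‖c_1‖ = 3.7417, so e_1 = (-0.2673, 0.0000, -0.5345, -0.8018).
e_1·c_2 = (-0.2673)·1 + 0.0000·(-2) + (-0.5345)·2 + (-0.8018)·0 = -1.3363.
u_2 = c_2 + 1.3363·e_1 = (0.6429, -2.0000, 1.2857, -1.0714).
‖u_2‖ = 2.6859, so e_2 = (0.2393, -0.7446, 0.4787, -0.3989).
e_1·c_3 = (-0.2673)·3 + 0.0000·(-2) + (-0.5345)·1 + (-0.8018)·(-2) = 0.2673; e_2·c_3 = 0.2393·3 + (-0.7446)·(-2) + 0.4787·1 + (-0.3989)·(-2) = 3.4837.
u_3 = c_3 − 0.2673·e_1 − 3.4837·e_2 = (2.2376, 0.5941, -0.5248, -0.3960).
‖u_3‖ = 2.4067, so e_3 = (0.9298, 0.2468, -0.2180, -0.1646).

e_3 = (0.9298, 0.2468, -0.2180, -0.1646)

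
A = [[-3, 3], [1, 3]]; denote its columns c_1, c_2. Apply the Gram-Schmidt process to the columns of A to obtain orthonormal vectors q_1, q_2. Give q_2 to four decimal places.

c_1 = (-3, 1); ‖c_1‖ = 3.1623, so q_1 = (-0.9487, 0.3162).
q_1·c_2 = (-0.9487)·3 + 0.3162·3 = -1.8974.
u_2 = c_2 + 1.8974·q_1 = (1.2000, 3.6000).
‖u_2‖ = 3.7947, so q_2 = (0.3162, 0.9487).

q_2 = (0.3162, 0.9487)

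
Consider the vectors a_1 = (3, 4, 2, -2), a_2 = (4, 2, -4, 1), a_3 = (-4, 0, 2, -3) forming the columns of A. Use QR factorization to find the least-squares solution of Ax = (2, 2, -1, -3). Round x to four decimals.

x = (0.3538, 0.7747, 0.7112)

q_1 = a_1/‖a_1‖ = (3, 4, 2, -2)/5.7446 = (0.5222, 0.6963, 0.3482, -0.3482).
r_{12} = q_1·a_2 = 1.7408.
u_2 = a_2 − 1.7408·q_1 = (3.0909, 0.7879, -4.6061, 1.6061).
‖u_2‖ = 5.8284, so q_2 = (0.5303, 0.1352, -0.7903, 0.2756).
r_{13} = q_1·a_3 = -0.3482; r_{23} = q_2·a_3 = -4.5285.
u_3 = a_3 + 0.3482·q_1 + 4.5285·q_2 = (-1.4166, 0.8546, -1.4576, -1.8733).
‖u_3‖ = 2.8933, so q_3 = (-0.4896, 0.2954, -0.5038, -0.6475).
Qᵀb = (3.1334, 1.2946, 2.0577).
Back-substitute: x_3 = 2.0577/2.8933 = 0.7112.
x_2 = (1.2946 + 4.5285·0.7112)/5.8284 = 0.7747.
x_1 = (3.1334 − 1.7408·0.7747 + 0.3482·0.7112)/5.7446 = 0.3538.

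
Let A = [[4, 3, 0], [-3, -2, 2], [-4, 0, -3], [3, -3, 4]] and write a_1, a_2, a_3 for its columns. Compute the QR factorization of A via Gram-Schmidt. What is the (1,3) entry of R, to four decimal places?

r_{13} = 2.5456

a_1 = (4, -3, -4, 3); ‖a_1‖ = 7.0711, so e_1 = (0.5657, -0.4243, -0.5657, 0.4243).
r_{13} = e_1·a_3 = 2.5456.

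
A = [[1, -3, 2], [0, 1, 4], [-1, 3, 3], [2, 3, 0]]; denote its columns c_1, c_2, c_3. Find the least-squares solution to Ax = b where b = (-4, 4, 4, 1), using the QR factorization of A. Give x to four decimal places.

c_1 = (1, 0, -1, 2); ‖c_1‖ = 2.4495, so q_1 = (0.4082, 0.0000, -0.4082, 0.8165).
q_1·c_2 = 0.4082·(-3) + 0.0000·1 + (-0.4082)·3 + 0.8165·3 = 0.0000.
u_2 = c_2 − 0.0000·q_1 = (-3.0000, 1.0000, 3.0000, 3.0000).
‖u_2‖ = 5.2915, so q_2 = (-0.5669, 0.1890, 0.5669, 0.5669).
q_1·c_3 = 0.4082·2 + 0.0000·4 + (-0.4082)·3 + 0.8165·0 = -0.4082; q_2·c_3 = (-0.5669)·2 + 0.1890·4 + 0.5669·3 + 0.5669·0 = 1.3229.
u_3 = c_3 + 0.4082·q_1 − 1.3229·q_2 = (2.9167, 3.7500, 2.0833, -0.4167).
‖u_3‖ = 5.2042, so q_3 = (0.5604, 0.7206, 0.4003, -0.0801).
Qᵀb = (-2.4495, 5.8584, 2.1617).
Back-substitute: x_3 = 2.1617/5.2042 = 0.4154.
x_2 = (5.8584 − 1.3229·0.4154)/5.2915 = 1.0033.
x_1 = (-2.4495 − 0.0000·1.0033 + 0.4082·0.4154)/2.4495 = -0.9308.

x = (-0.9308, 1.0033, 0.4154)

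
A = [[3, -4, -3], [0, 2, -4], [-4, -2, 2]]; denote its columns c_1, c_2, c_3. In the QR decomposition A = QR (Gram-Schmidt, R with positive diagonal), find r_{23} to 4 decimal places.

e_1 = c_1/‖c_1‖ = (3, 0, -4)/5.0000 = (0.6000, 0.0000, -0.8000).
r_{12} = e_1·c_2 = -0.8000.
u_2 = c_2 + 0.8000·e_1 = (-3.5200, 2.0000, -2.6400).
‖u_2‖ = 4.8332, so e_2 = (-0.7283, 0.4138, -0.5462).
r_{23} = e_2·c_3 = -0.5628.

r_{23} = -0.5628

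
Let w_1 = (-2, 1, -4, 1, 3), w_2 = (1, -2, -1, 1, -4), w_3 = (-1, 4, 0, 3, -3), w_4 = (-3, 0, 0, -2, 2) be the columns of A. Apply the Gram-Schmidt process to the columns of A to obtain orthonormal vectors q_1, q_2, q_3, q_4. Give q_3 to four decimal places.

q_3 = (-0.1896, 0.7849, 0.1321, 0.4474, -0.3611)

w_1 = (-2, 1, -4, 1, 3); ‖w_1‖ = 5.5678, so q_1 = (-0.3592, 0.1796, -0.7184, 0.1796, 0.5388).
q_1·w_2 = (-0.3592)·1 + 0.1796·(-2) + (-0.7184)·(-1) + 0.1796·1 + 0.5388·(-4) = -1.9757.
u_2 = w_2 + 1.9757·q_1 = (0.2903, -1.6452, -2.4194, 1.3548, -2.9355).
‖u_2‖ = 4.3700, so q_2 = (0.0664, -0.3765, -0.5536, 0.3100, -0.6717).
q_1·w_3 = (-0.3592)·(-1) + 0.1796·4 + (-0.7184)·0 + 0.1796·3 + 0.5388·(-3) = 0.0000; q_2·w_3 = 0.0664·(-1) + (-0.3765)·4 + (-0.5536)·0 + 0.3100·3 + (-0.6717)·(-3) = 1.3730.
u_3 = w_3 − 0.0000·q_1 − 1.3730·q_2 = (-1.0912, 4.5169, 0.7601, 2.5743, -2.0777).
‖u_3‖ = 5.7546, so q_3 = (-0.1896, 0.7849, 0.1321, 0.4474, -0.3611).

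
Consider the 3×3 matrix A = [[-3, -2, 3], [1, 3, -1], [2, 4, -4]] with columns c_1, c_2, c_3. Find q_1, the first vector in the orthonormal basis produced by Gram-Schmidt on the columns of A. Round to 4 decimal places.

q_1 = (-0.8018, 0.2673, 0.5345)

c_1 = (-3, 1, 2); ‖c_1‖ = 3.7417, so q_1 = (-0.8018, 0.2673, 0.5345).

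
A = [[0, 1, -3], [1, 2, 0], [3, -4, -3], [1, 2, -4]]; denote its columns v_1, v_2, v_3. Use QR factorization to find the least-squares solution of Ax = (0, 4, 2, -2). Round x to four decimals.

q_1 = v_1/‖v_1‖ = (0, 1, 3, 1)/3.3166 = (0.0000, 0.3015, 0.9045, 0.3015).
r_{12} = q_1·v_2 = -2.4121.
u_2 = v_2 + 2.4121·q_1 = (1.0000, 2.7273, -1.8182, 2.7273).
‖u_2‖ = 4.3797, so q_2 = (0.2283, 0.6227, -0.4151, 0.6227).
r_{13} = q_1·v_3 = -3.9196; r_{23} = q_2·v_3 = -1.9304.
u_3 = v_3 + 3.9196·q_1 + 1.9304·q_2 = (-2.5592, 2.3839, -0.2559, -1.6161).
‖u_3‖ = 3.8613, so q_3 = (-0.6628, 0.6174, -0.0663, -0.4185).
Qᵀb = (2.4121, 0.4151, 3.1740).
Back-substitute: x_3 = 3.1740/3.8613 = 0.8220.
x_2 = (0.4151 + 1.9304·0.8220)/4.3797 = 0.4571.
x_1 = (2.4121 + 2.4121·0.4571 + 3.9196·0.8220)/3.3166 = 2.0312.

x = (2.0312, 0.4571, 0.8220)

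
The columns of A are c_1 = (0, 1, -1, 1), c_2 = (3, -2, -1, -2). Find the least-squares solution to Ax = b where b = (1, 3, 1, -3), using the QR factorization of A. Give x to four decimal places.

x = (-0.2667, 0.0667)

e_1 = c_1/‖c_1‖ = (0, 1, -1, 1)/1.7321 = (0.0000, 0.5774, -0.5774, 0.5774).
r_{12} = e_1·c_2 = -1.7321.
u_2 = c_2 + 1.7321·e_1 = (3.0000, -1.0000, -2.0000, -1.0000).
‖u_2‖ = 3.8730, so e_2 = (0.7746, -0.2582, -0.5164, -0.2582).
Qᵀb = (-0.5774, 0.2582).
Back-substitute: x_2 = 0.2582/3.8730 = 0.0667.
x_1 = (-0.5774 + 1.7321·0.0667)/1.7321 = -0.2667.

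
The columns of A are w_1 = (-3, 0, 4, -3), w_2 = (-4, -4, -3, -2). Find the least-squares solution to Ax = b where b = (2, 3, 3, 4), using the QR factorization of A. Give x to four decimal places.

w_1 = (-3, 0, 4, -3); ‖w_1‖ = 5.8310, so e_1 = (-0.5145, 0.0000, 0.6860, -0.5145).
e_1·w_2 = (-0.5145)·(-4) + 0.0000·(-4) + 0.6860·(-3) + (-0.5145)·(-2) = 1.0290.
u_2 = w_2 − 1.0290·e_1 = (-3.4706, -4.0000, -3.7059, -1.4706).
‖u_2‖ = 6.6288, so e_2 = (-0.5236, -0.6034, -0.5591, -0.2218).
Qᵀb = (-1.0290, -5.4220).
Back-substitute: x_2 = -5.4220/6.6288 = -0.8179.
x_1 = (-1.0290 − 1.0290·(-0.8179))/5.8310 = -0.0321.

x = (-0.0321, -0.8179)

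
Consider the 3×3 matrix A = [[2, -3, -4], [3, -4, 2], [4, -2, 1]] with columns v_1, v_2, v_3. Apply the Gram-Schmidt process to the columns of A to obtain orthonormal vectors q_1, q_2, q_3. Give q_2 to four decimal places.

v_1 = (2, 3, 4); ‖v_1‖ = 5.3852, so q_1 = (0.3714, 0.5571, 0.7428).
q_1·v_2 = 0.3714·(-3) + 0.5571·(-4) + 0.7428·(-2) = -4.8281.
u_2 = v_2 + 4.8281·q_1 = (-1.2069, -1.3103, 1.5862).
‖u_2‖ = 2.3853, so q_2 = (-0.5060, -0.5493, 0.6650).

q_2 = (-0.5060, -0.5493, 0.6650)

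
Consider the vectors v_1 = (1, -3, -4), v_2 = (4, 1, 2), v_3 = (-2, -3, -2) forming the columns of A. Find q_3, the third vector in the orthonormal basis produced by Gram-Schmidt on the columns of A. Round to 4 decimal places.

q_3 = (-0.0897, -0.8074, 0.5831)

v_1 = (1, -3, -4); ‖v_1‖ = 5.0990, so q_1 = (0.1961, -0.5883, -0.7845).
q_1·v_2 = 0.1961·4 + (-0.5883)·1 + (-0.7845)·2 = -1.3728.
u_2 = v_2 + 1.3728·q_1 = (4.2692, 0.1923, 0.9231).
‖u_2‖ = 4.3721, so q_2 = (0.9765, 0.0440, 0.2111).
q_1·v_3 = 0.1961·(-2) + (-0.5883)·(-3) + (-0.7845)·(-2) = 2.9417; q_2·v_3 = 0.9765·(-2) + 0.0440·(-3) + 0.2111·(-2) = -2.5071.
u_3 = v_3 − 2.9417·q_1 + 2.5071·q_2 = (-0.1288, -1.1590, 0.8370).
‖u_3‖ = 1.4354, so q_3 = (-0.0897, -0.8074, 0.5831).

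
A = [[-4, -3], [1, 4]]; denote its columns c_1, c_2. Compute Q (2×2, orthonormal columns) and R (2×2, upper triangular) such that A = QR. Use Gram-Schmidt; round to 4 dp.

q_1 = c_1/‖c_1‖ = (-4, 1)/4.1231 = (-0.9701, 0.2425).
r_{12} = q_1·c_2 = 3.8806.
u_2 = c_2 − 3.8806·q_1 = (0.7647, 3.0588).
‖u_2‖ = 3.1530, so q_2 = (0.2425, 0.9701).

Q = [[-0.9701, 0.2425], [0.2425, 0.9701]], R = [[4.1231, 3.8806], [0.0000, 3.1530]]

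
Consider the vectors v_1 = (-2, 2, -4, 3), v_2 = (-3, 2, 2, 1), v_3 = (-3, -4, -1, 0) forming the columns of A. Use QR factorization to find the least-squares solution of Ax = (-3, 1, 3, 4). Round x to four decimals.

q_1 = v_1/‖v_1‖ = (-2, 2, -4, 3)/5.7446 = (-0.3482, 0.3482, -0.6963, 0.5222).
r_{12} = q_1·v_2 = 0.8704.
u_2 = v_2 − 0.8704·q_1 = (-2.6970, 1.6970, 2.6061, 0.5455).
‖u_2‖ = 4.1524, so q_2 = (-0.6495, 0.4087, 0.6276, 0.1314).
r_{13} = q_1·v_3 = 0.3482; r_{23} = q_2·v_3 = -0.3138.
u_3 = v_3 − 0.3482·q_1 + 0.3138·q_2 = (-3.0826, -3.9930, -0.5606, -0.1406).
‖u_3‖ = 5.0774, so q_3 = (-0.6071, -0.7864, -0.1104, -0.0277).
Qᵀb = (1.3926, 4.7654, 0.5929).
Back-substitute: x_3 = 0.5929/5.0774 = 0.1168.
x_2 = (4.7654 + 0.3138·0.1168)/4.1524 = 1.1565.
x_1 = (1.3926 − 0.8704·1.1565 − 0.3482·0.1168)/5.7446 = 0.0601.

x = (0.0601, 1.1565, 0.1168)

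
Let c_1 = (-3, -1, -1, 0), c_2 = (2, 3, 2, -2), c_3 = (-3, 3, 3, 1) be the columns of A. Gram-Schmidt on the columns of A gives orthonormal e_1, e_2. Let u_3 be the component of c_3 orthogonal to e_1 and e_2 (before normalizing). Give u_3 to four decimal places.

c_1 = (-3, -1, -1, 0); ‖c_1‖ = 3.3166, so e_1 = (-0.9045, -0.3015, -0.3015, 0.0000).
e_1·c_2 = (-0.9045)·2 + (-0.3015)·3 + (-0.3015)·2 + 0.0000·(-2) = -3.3166.
u_2 = c_2 + 3.3166·e_1 = (-1.0000, 2.0000, 1.0000, -2.0000).
‖u_2‖ = 3.1623, so e_2 = (-0.3162, 0.6325, 0.3162, -0.6325).
e_1·c_3 = (-0.9045)·(-3) + (-0.3015)·3 + (-0.3015)·3 + 0.0000·1 = 0.9045; e_2·c_3 = (-0.3162)·(-3) + 0.6325·3 + 0.3162·3 + (-0.6325)·1 = 3.1623.
u_3 = c_3 − 0.9045·e_1 − 3.1623·e_2 = (-1.1818, 1.2727, 2.2727, 3.0000).

u_3 = (-1.1818, 1.2727, 2.2727, 3.0000)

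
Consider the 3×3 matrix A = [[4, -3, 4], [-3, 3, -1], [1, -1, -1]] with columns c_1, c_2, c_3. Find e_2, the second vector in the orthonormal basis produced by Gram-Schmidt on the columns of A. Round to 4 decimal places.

e_1 = c_1/‖c_1‖ = (4, -3, 1)/5.0990 = (0.7845, -0.5883, 0.1961).
r_{12} = e_1·c_2 = -4.3146.
u_2 = c_2 + 4.3146·e_1 = (0.3846, 0.4615, -0.1538).
‖u_2‖ = 0.6202, so e_2 = (0.6202, 0.7442, -0.2481).

e_2 = (0.6202, 0.7442, -0.2481)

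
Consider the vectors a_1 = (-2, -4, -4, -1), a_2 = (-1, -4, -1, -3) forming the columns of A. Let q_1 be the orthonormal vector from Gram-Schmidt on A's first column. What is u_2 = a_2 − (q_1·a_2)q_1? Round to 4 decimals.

u_2 = (0.3514, -1.2973, 1.7027, -2.3243)

a_1 = (-2, -4, -4, -1); ‖a_1‖ = 6.0828, so q_1 = (-0.3288, -0.6576, -0.6576, -0.1644).
q_1·a_2 = (-0.3288)·(-1) + (-0.6576)·(-4) + (-0.6576)·(-1) + (-0.1644)·(-3) = 4.1100.
u_2 = a_2 − 4.1100·q_1 = (0.3514, -1.2973, 1.7027, -2.3243).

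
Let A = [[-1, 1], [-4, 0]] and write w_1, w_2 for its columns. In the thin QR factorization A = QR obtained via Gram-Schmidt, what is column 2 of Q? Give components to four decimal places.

w_1 = (-1, -4); ‖w_1‖ = 4.1231, so e_1 = (-0.2425, -0.9701).
e_1·w_2 = (-0.2425)·1 + (-0.9701)·0 = -0.2425.
u_2 = w_2 + 0.2425·e_1 = (0.9412, -0.2353).
‖u_2‖ = 0.9701, so e_2 = (0.9701, -0.2425).

e_2 = (0.9701, -0.2425)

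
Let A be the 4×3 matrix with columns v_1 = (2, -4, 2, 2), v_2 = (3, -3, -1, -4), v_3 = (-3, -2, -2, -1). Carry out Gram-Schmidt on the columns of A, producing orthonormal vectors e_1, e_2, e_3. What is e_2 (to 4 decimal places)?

e_2 = (0.4246, -0.3247, -0.2747, -0.7993)

e_1 = v_1/‖v_1‖ = (2, -4, 2, 2)/5.2915 = (0.3780, -0.7559, 0.3780, 0.3780).
r_{12} = e_1·v_2 = 1.5119.
u_2 = v_2 − 1.5119·e_1 = (2.4286, -1.8571, -1.5714, -4.5714).
‖u_2‖ = 5.7196, so e_2 = (0.4246, -0.3247, -0.2747, -0.7993).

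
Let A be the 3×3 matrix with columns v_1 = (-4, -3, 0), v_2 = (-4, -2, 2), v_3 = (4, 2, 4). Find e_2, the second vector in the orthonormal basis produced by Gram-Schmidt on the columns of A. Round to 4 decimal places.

e_2 = (-0.2228, 0.2971, 0.9285)

e_1 = v_1/‖v_1‖ = (-4, -3, 0)/5.0000 = (-0.8000, -0.6000, 0.0000).
r_{12} = e_1·v_2 = 4.4000.
u_2 = v_2 − 4.4000·e_1 = (-0.4800, 0.6400, 2.0000).
‖u_2‖ = 2.1541, so e_2 = (-0.2228, 0.2971, 0.9285).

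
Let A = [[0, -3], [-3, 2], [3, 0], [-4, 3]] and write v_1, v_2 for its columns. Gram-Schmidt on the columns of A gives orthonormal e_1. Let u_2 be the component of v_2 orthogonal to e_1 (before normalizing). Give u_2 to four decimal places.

u_2 = (-3.0000, 0.4118, 1.5882, 0.8824)

v_1 = (0, -3, 3, -4); ‖v_1‖ = 5.8310, so e_1 = (0.0000, -0.5145, 0.5145, -0.6860).
e_1·v_2 = 0.0000·(-3) + (-0.5145)·2 + 0.5145·0 + (-0.6860)·3 = -3.0870.
u_2 = v_2 + 3.0870·e_1 = (-3.0000, 0.4118, 1.5882, 0.8824).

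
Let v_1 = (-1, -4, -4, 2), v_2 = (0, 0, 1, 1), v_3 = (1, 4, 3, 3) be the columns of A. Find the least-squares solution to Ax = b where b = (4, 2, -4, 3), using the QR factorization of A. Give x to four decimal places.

x = (1.1667, -4.9510, 1.8725)

v_1 = (-1, -4, -4, 2); ‖v_1‖ = 6.0828, so q_1 = (-0.1644, -0.6576, -0.6576, 0.3288).
q_1·v_2 = (-0.1644)·0 + (-0.6576)·0 + (-0.6576)·1 + 0.3288·1 = -0.3288.
u_2 = v_2 + 0.3288·q_1 = (-0.0541, -0.2162, 0.7838, 1.1081).
‖u_2‖ = 1.3755, so q_2 = (-0.0393, -0.1572, 0.5698, 0.8056).
q_1·v_3 = (-0.1644)·1 + (-0.6576)·4 + (-0.6576)·3 + 0.3288·3 = -3.7812; q_2·v_3 = (-0.0393)·1 + (-0.1572)·4 + 0.5698·3 + 0.8056·3 = 3.4583.
u_3 = v_3 + 3.7812·q_1 − 3.4583·q_2 = (0.5143, 2.0571, -1.4571, 1.4571).
‖u_3‖ = 2.9568, so q_3 = (0.1739, 0.6957, -0.4928, 0.4928).
Qᵀb = (1.6440, -0.3340, 5.5368).
Back-substitute: x_3 = 5.5368/2.9568 = 1.8725.
x_2 = (-0.3340 − 3.4583·1.8725)/1.3755 = -4.9510.
x_1 = (1.6440 + 0.3288·(-4.9510) + 3.7812·1.8725)/6.0828 = 1.1667.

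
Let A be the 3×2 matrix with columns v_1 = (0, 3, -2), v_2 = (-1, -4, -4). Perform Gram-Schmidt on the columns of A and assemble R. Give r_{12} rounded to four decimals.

r_{12} = -1.1094

v_1 = (0, 3, -2); ‖v_1‖ = 3.6056, so q_1 = (0.0000, 0.8321, -0.5547).
r_{12} = q_1·v_2 = -1.1094.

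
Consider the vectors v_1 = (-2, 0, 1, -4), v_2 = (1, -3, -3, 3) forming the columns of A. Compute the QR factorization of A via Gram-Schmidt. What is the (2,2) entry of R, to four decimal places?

q_1 = v_1/‖v_1‖ = (-2, 0, 1, -4)/4.5826 = (-0.4364, 0.0000, 0.2182, -0.8729).
r_{12} = q_1·v_2 = -3.7097.
u_2 = v_2 + 3.7097·q_1 = (-0.6190, -3.0000, -2.1905, -0.2381).
r_{22} = ‖u_2‖ = 3.7733.

r_{22} = 3.7733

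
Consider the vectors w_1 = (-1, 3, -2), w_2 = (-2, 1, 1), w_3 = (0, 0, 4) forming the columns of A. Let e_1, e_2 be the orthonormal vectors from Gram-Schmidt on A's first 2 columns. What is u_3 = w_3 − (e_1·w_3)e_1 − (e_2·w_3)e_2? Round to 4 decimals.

u_3 = (1.3333, 1.3333, 1.3333)

w_1 = (-1, 3, -2); ‖w_1‖ = 3.7417, so e_1 = (-0.2673, 0.8018, -0.5345).
e_1·w_2 = (-0.2673)·(-2) + 0.8018·1 + (-0.5345)·1 = 0.8018.
u_2 = w_2 − 0.8018·e_1 = (-1.7857, 0.3571, 1.4286).
‖u_2‖ = 2.3146, so e_2 = (-0.7715, 0.1543, 0.6172).
e_1·w_3 = (-0.2673)·0 + 0.8018·0 + (-0.5345)·4 = -2.1381; e_2·w_3 = (-0.7715)·0 + 0.1543·0 + 0.6172·4 = 2.4689.
u_3 = w_3 + 2.1381·e_1 − 2.4689·e_2 = (1.3333, 1.3333, 1.3333).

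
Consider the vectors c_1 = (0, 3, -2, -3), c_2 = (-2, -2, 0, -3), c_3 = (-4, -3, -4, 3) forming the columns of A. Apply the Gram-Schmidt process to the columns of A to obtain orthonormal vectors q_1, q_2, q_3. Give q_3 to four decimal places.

q_3 = (-0.4929, -0.1086, -0.7645, 0.4010)

c_1 = (0, 3, -2, -3); ‖c_1‖ = 4.6904, so q_1 = (0.0000, 0.6396, -0.4264, -0.6396).
q_1·c_2 = 0.0000·(-2) + 0.6396·(-2) + (-0.4264)·0 + (-0.6396)·(-3) = 0.6396.
u_2 = c_2 − 0.6396·q_1 = (-2.0000, -2.4091, 0.2727, -2.5909).
‖u_2‖ = 4.0732, so q_2 = (-0.4910, -0.5915, 0.0670, -0.6361).
q_1·c_3 = 0.0000·(-4) + 0.6396·(-3) + (-0.4264)·(-4) + (-0.6396)·3 = -2.1320; q_2·c_3 = (-0.4910)·(-4) + (-0.5915)·(-3) + 0.0670·(-4) + (-0.6361)·3 = 1.5623.
u_3 = c_3 + 2.1320·q_1 − 1.5623·q_2 = (-3.2329, -0.7123, -5.0137, 2.6301).
‖u_3‖ = 6.5585, so q_3 = (-0.4929, -0.1086, -0.7645, 0.4010).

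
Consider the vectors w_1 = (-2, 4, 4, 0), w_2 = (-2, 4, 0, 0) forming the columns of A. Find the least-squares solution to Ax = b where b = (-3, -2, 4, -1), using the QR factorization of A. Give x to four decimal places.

x = (1.0000, -1.1000)

q_1 = w_1/‖w_1‖ = (-2, 4, 4, 0)/6.0000 = (-0.3333, 0.6667, 0.6667, 0.0000).
r_{12} = q_1·w_2 = 3.3333.
u_2 = w_2 − 3.3333·q_1 = (-0.8889, 1.7778, -2.2222, 0.0000).
‖u_2‖ = 2.9814, so q_2 = (-0.2981, 0.5963, -0.7454, 0.0000).
Qᵀb = (2.3333, -3.2796).
Back-substitute: x_2 = -3.2796/2.9814 = -1.1000.
x_1 = (2.3333 − 3.3333·(-1.1000))/6.0000 = 1.0000.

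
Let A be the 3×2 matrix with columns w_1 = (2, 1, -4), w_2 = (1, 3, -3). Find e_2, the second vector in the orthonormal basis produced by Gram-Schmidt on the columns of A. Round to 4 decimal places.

w_1 = (2, 1, -4); ‖w_1‖ = 4.5826, so e_1 = (0.4364, 0.2182, -0.8729).
e_1·w_2 = 0.4364·1 + 0.2182·3 + (-0.8729)·(-3) = 3.7097.
u_2 = w_2 − 3.7097·e_1 = (-0.6190, 2.1905, 0.2381).
‖u_2‖ = 2.2887, so e_2 = (-0.2705, 0.9571, 0.1040).

e_2 = (-0.2705, 0.9571, 0.1040)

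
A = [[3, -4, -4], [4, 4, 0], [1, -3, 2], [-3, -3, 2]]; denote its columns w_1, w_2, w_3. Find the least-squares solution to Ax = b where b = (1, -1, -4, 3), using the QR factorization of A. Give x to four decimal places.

x = (-0.8051, 0.1256, -0.8077)

w_1 = (3, 4, 1, -3); ‖w_1‖ = 5.9161, so e_1 = (0.5071, 0.6761, 0.1690, -0.5071).
e_1·w_2 = 0.5071·(-4) + 0.6761·4 + 0.1690·(-3) + (-0.5071)·(-3) = 1.6903.
u_2 = w_2 − 1.6903·e_1 = (-4.8571, 2.8571, -3.2857, -2.1429).
‖u_2‖ = 6.8661, so e_2 = (-0.7074, 0.4161, -0.4785, -0.3121).
e_1·w_3 = 0.5071·(-4) + 0.6761·0 + 0.1690·2 + (-0.5071)·2 = -2.7045; e_2·w_3 = (-0.7074)·(-4) + 0.4161·0 + (-0.4785)·2 + (-0.3121)·2 = 1.2484.
u_3 = w_3 + 2.7045·e_1 − 1.2484·e_2 = (-1.7455, 1.3091, 3.0545, 1.0182).
‖u_3‖ = 3.8894, so e_3 = (-0.4488, 0.3366, 0.7854, 0.2618).
Qᵀb = (-2.3664, -0.1456, -3.1414).
Back-substitute: x_3 = -3.1414/3.8894 = -0.8077.
x_2 = (-0.1456 − 1.2484·(-0.8077))/6.8661 = 0.1256.
x_1 = (-2.3664 − 1.6903·0.1256 + 2.7045·(-0.8077))/5.9161 = -0.8051.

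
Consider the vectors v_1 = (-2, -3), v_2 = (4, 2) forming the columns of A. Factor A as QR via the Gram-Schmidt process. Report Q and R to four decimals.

Q = [[-0.5547, 0.8321], [-0.8321, -0.5547]], R = [[3.6056, -3.8829], [0.0000, 2.2188]]

e_1 = v_1/‖v_1‖ = (-2, -3)/3.6056 = (-0.5547, -0.8321).
r_{12} = e_1·v_2 = -3.8829.
u_2 = v_2 + 3.8829·e_1 = (1.8462, -1.2308).
‖u_2‖ = 2.2188, so e_2 = (0.8321, -0.5547).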